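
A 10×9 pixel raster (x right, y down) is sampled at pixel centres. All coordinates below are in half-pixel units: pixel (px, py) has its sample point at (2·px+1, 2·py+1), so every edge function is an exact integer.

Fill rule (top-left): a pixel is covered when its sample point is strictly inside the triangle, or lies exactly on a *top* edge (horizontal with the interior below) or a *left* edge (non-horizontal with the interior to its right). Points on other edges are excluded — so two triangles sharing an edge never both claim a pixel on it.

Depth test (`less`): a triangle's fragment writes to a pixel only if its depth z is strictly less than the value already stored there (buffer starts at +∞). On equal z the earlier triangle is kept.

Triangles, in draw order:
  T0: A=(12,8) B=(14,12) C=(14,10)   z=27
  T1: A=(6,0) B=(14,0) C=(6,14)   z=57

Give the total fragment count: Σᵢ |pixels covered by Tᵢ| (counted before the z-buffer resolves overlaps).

T0:
  2·area = 4  (B↔C swapped to make it positive)
  edge (12, 8)→(14, 10): d=(2,2) right/bottom  bias=-1
  edge (14, 10)→(14, 12): d=(0,2) right/bottom  bias=-1
  edge (14, 12)→(12, 8): d=(-2,-4) top-left  bias=+0
    (2,0)@(5, 1): e=[0,18,-14] → .  [on edge]
    (3,1)@(7, 3): e=[0,14,-10] → .  [on edge]
    (4,2)@(9, 5): e=[0,10,-6] → .  [on edge]
    (5,3)@(11, 7): e=[0,6,-2] → .  [on edge]
    (6,4)@(13, 9): e=[0,2,2] → .  [on edge]
    (7,5)@(15, 11): e=[0,-2,6] → .  [on edge]
    (8,6)@(17, 13): e=[0,-6,10] → .  [on edge]
    (9,7)@(19, 15): e=[0,-10,14] → .  [on edge]
  covered (0 px):
    . . . . . . . . . .
    . . . . . . . . . .
    . . . . . . . . . .
    . . . . . . . . . .
    . . . . . . . . . .
    . . . . . . . . . .
    . . . . . . . . . .
    . . . . . . . . . .
    . . . . . . . . . .
T1:
  2·area = 112
  edge (6, 0)→(14, 0): d=(8,0) top-left  bias=+0
  edge (14, 0)→(6, 14): d=(-8,14) right/bottom  bias=-1
  edge (6, 14)→(6, 0): d=(0,-14) top-left  bias=+0
    (3,0)@(7, 1): e=[8,90,14] → X
    (4,0)@(9, 1): e=[8,62,42] → X
    (5,0)@(11, 1): e=[8,34,70] → X
    (6,0)@(13, 1): e=[8,6,98] → X
    (7,0)@(15, 1): e=[8,-22,126] → .
    (3,1)@(7, 3): e=[24,74,14] → X
    (6,1)@(13, 3): e=[24,-10,98] → .
    (3,2)@(7, 5): e=[40,58,14] → X
    (6,2)@(13, 5): e=[40,-26,98] → .
    (3,3)@(7, 7): e=[56,42,14] → X
    (5,3)@(11, 7): e=[56,-14,70] → .
    (3,4)@(7, 9): e=[72,26,14] → X
  covered (14 px):
    . . . X X X X . . .
    . . . X X X . . . .
    . . . X X X . . . .
    . . . X X . . . . .
    . . . X . . . . . .
    . . . X . . . . . .
    . . . . . . . . . .
    . . . . . . . . . .
    . . . . . . . . . .

Answer: 14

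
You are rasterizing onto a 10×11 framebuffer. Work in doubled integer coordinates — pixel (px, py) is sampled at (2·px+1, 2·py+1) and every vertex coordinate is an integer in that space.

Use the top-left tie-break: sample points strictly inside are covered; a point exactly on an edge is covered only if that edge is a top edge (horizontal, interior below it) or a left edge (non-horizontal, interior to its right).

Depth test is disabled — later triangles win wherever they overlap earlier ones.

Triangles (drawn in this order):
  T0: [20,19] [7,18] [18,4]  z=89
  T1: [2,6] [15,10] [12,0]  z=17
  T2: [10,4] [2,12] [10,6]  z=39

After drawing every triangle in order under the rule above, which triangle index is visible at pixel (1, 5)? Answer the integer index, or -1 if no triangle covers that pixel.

T0:
  2·area = 193
  edge (20, 19)→(7, 18): d=(-13,-1) top-left  bias=+0
  edge (7, 18)→(18, 4): d=(11,-14) top-left  bias=+0
  edge (18, 4)→(20, 19): d=(2,15) right/bottom  bias=-1
    (8,3)@(17, 7): e=[153,19,21] → X
    (9,3)@(19, 7): e=[155,47,-9] → .
    (7,4)@(15, 9): e=[125,13,55] → X
    (9,4)@(19, 9): e=[129,69,-5] → .
    (6,5)@(13, 11): e=[97,7,89] → X
    (9,5)@(19, 11): e=[103,91,-1] → .
    (5,6)@(11, 13): e=[69,1,123] → X
    (9,6)@(19, 13): e=[77,113,3] → X
    (5,7)@(11, 15): e=[43,23,127] → X
    (4,8)@(9, 17): e=[15,17,161] → X
    (4,9)@(9, 19): e=[-11,39,165] → .
    (5,9)@(11, 19): e=[-9,67,135] → .
  covered (22 px):
    . . . . . . . . . .
    . . . . . . . . . .
    . . . . . . . . . .
    . . . . . . . . X .
    . . . . . . . X X .
    . . . . . . X X X .
    . . . . . X X X X X
    . . . . . X X X X X
    . . . . X X X X X X
    . . . . . . . . . .
    . . . . . . . . . .
T1:
  2·area = 118  (B↔C swapped to make it positive)
  edge (2, 6)→(12, 0): d=(10,-6) top-left  bias=+0
  edge (12, 0)→(15, 10): d=(3,10) right/bottom  bias=-1
  edge (15, 10)→(2, 6): d=(-13,-4) top-left  bias=+0
    (5,0)@(11, 1): e=[4,13,101] → X
    (6,0)@(13, 1): e=[16,-7,109] → .
    (3,1)@(7, 3): e=[0,59,59] → X  [on edge]
    (4,1)@(9, 3): e=[12,39,67] → X
    (6,1)@(13, 3): e=[36,-1,83] → .
    (2,2)@(5, 5): e=[8,85,25] → X
    (6,2)@(13, 5): e=[56,5,57] → X
    (7,2)@(15, 5): e=[68,-15,65] → .
    (2,3)@(5, 7): e=[28,91,-1] → .
    (3,3)@(7, 7): e=[40,71,7] → X
    (7,3)@(15, 7): e=[88,-9,39] → .
    (3,4)@(7, 9): e=[60,77,-19] → .
  covered (14 px):
    . . . . . X . . . .
    . . . X X X . . . .
    . . X X X X X . . .
    . . . X X X X . . .
    . . . . . . X . . .
    . . . . . . . . . .
    . . . . . . . . . .
    . . . . . . . . . .
    . . . . . . . . . .
    . . . . . . . . . .
    . . . . . . . . . .
T2:
  2·area = 16  (B↔C swapped to make it positive)
  edge (10, 4)→(10, 6): d=(0,2) right/bottom  bias=-1
  edge (10, 6)→(2, 12): d=(-8,6) right/bottom  bias=-1
  edge (2, 12)→(10, 4): d=(8,-8) top-left  bias=+0
    (6,0)@(13, 1): e=[-6,22,0] → .  [on edge]
    (5,1)@(11, 3): e=[-2,18,0] → .  [on edge]
    (4,2)@(9, 5): e=[2,14,0] → X  [on edge]
    (5,2)@(11, 5): e=[-2,2,16] → .
    (3,3)@(7, 7): e=[6,10,0] → X  [on edge]
    (4,3)@(9, 7): e=[2,-2,16] → .
    (2,4)@(5, 9): e=[10,6,0] → X  [on edge]
    (3,4)@(7, 9): e=[6,-6,16] → .
    (1,5)@(3, 11): e=[14,2,0] → X  [on edge]
    (2,5)@(5, 11): e=[10,-10,16] → .
    (0,6)@(1, 13): e=[18,-2,0] → .  [on edge]
    (1,6)@(3, 13): e=[14,-14,16] → .
  covered (4 px):
    . . . . . . . . . .
    . . . . . . . . . .
    . . . . X . . . . .
    . . . X . . . . . .
    . . X . . . . . . .
    . X . . . . . . . .
    . . . . . . . . . .
    . . . . . . . . . .
    . . . . . . . . . .
    . . . . . . . . . .
    . . . . . . . . . .

Z-buffer (winner per pixel, '.' = empty):
  . . . . . 1 . . . .
  . . . 1 1 1 . . . .
  . . 1 1 2 1 1 . . .
  . . . 2 1 1 1 . 0 .
  . . 2 . . . 1 0 0 .
  . 2 . . . . 0 0 0 .
  . . . . . 0 0 0 0 0
  . . . . . 0 0 0 0 0
  . . . . 0 0 0 0 0 0
  . . . . . . . . . .
  . . . . . . . . . .

Answer: 2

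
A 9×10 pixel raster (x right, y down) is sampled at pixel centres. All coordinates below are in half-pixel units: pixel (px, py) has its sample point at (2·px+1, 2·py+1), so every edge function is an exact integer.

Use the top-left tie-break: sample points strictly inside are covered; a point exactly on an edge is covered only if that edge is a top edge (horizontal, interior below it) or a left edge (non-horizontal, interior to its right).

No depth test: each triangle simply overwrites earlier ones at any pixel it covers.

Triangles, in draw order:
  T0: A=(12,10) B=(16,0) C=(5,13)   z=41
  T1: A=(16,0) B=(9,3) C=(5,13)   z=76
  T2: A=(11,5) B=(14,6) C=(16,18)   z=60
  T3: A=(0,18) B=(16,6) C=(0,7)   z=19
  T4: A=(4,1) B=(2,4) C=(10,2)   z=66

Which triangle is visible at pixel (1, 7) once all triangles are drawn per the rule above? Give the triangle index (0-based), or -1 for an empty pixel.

T0:
  2·area = 58  (B↔C swapped to make it positive)
  edge (12, 10)→(5, 13): d=(-7,3) right/bottom  bias=-1
  edge (5, 13)→(16, 0): d=(11,-13) top-left  bias=+0
  edge (16, 0)→(12, 10): d=(-4,10) right/bottom  bias=-1
    (6,2)@(13, 5): e=[32,16,10] → █
    (7,2)@(15, 5): e=[26,42,-10] → ·
    (5,3)@(11, 7): e=[24,12,22] → █
    (7,3)@(15, 7): e=[12,64,-18] → ·
    (4,4)@(9, 9): e=[16,8,34] → █
    (6,4)@(13, 9): e=[4,60,-6] → ·
    (3,5)@(7, 11): e=[8,4,46] → █
    (5,5)@(11, 11): e=[-4,56,6] → ·
    (2,6)@(5, 13): e=[0,0,58] → ·  [on edge]
    (3,6)@(7, 13): e=[-6,26,38] → ·
    (4,6)@(9, 13): e=[-12,52,18] → ·
  covered (7 px):
    · · · · · · · · ·
    · · · · · · · · ·
    · · · · · · █ · ·
    · · · · · █ █ · ·
    · · · · █ █ · · ·
    · · · █ █ · · · ·
    · · · · · · · · ·
    · · · · · · · · ·
    · · · · · · · · ·
    · · · · · · · · ·
T1:
  2·area = 58  (B↔C swapped to make it positive)
  edge (16, 0)→(5, 13): d=(-11,13) right/bottom  bias=-1
  edge (5, 13)→(9, 3): d=(4,-10) top-left  bias=+0
  edge (9, 3)→(16, 0): d=(7,-3) top-left  bias=+0
    (7,0)@(15, 1): e=[2,52,4] → █
    (8,0)@(17, 1): e=[-24,72,10] → ·
    (4,1)@(9, 3): e=[58,0,0] → █  [on edge]
    (5,1)@(11, 3): e=[32,20,6] → █
    (6,1)@(13, 3): e=[6,40,12] → █
    (7,1)@(15, 3): e=[-20,60,18] → ·
    (4,2)@(9, 5): e=[36,8,14] → █
    (6,2)@(13, 5): e=[-16,48,26] → ·
    (4,3)@(9, 7): e=[14,16,28] → █
    (5,3)@(11, 7): e=[-12,36,34] → ·
    (3,4)@(7, 9): e=[18,4,36] → █
    (4,4)@(9, 9): e=[-8,24,42] → ·
    (2,6)@(5, 13): e=[0,0,58] → ·  [on edge]
  covered (8 px):
    · · · · · · · █ ·
    · · · · █ █ █ · ·
    · · · · █ █ · · ·
    · · · · █ · · · ·
    · · · █ · · · · ·
    · · · · · · · · ·
    · · · · · · · · ·
    · · · · · · · · ·
    · · · · · · · · ·
    · · · · · · · · ·
T2:
  2·area = 34
  edge (11, 5)→(14, 6): d=(3,1) right/bottom  bias=-1
  edge (14, 6)→(16, 18): d=(2,12) right/bottom  bias=-1
  edge (16, 18)→(11, 5): d=(-5,-13) top-left  bias=+0
    (2,1)@(5, 3): e=[0,102,-68] → ·  [on edge]
    (5,2)@(11, 5): e=[0,34,0] → ·  [on edge]
    (6,3)@(13, 7): e=[4,14,16] → █
    (7,3)@(15, 7): e=[2,-10,42] → ·
    (8,3)@(17, 7): e=[0,-34,68] → ·  [on edge]
    (6,4)@(13, 9): e=[10,18,6] → █
    (7,4)@(15, 9): e=[8,-6,32] → ·
    (6,5)@(13, 11): e=[16,22,-4] → ·
    (7,6)@(15, 13): e=[20,2,12] → █
    (8,6)@(17, 13): e=[18,-22,38] → ·
    (7,7)@(15, 15): e=[26,6,2] → █
    (8,7)@(17, 15): e=[24,-18,28] → ·
  covered (4 px):
    · · · · · · · · ·
    · · · · · · · · ·
    · · · · · · · · ·
    · · · · · · █ · ·
    · · · · · · █ · ·
    · · · · · · · · ·
    · · · · · · · █ ·
    · · · · · · · █ ·
    · · · · · · · · ·
    · · · · · · · · ·
T3:
  2·area = 176  (B↔C swapped to make it positive)
  edge (0, 18)→(0, 7): d=(0,-11) top-left  bias=+0
  edge (0, 7)→(16, 6): d=(16,-1) top-left  bias=+0
  edge (16, 6)→(0, 18): d=(-16,12) right/bottom  bias=-1
    (0,3)@(1, 7): e=[11,1,164] → █
    (1,3)@(3, 7): e=[33,3,140] → █
    (2,3)@(5, 7): e=[55,5,116] → █
    (3,3)@(7, 7): e=[77,7,92] → █
    (4,3)@(9, 7): e=[99,9,68] → █
    (5,3)@(11, 7): e=[121,11,44] → █
    (6,3)@(13, 7): e=[143,13,20] → █
    (7,3)@(15, 7): e=[165,15,-4] → ·
    (0,4)@(1, 9): e=[11,33,132] → █
    (6,4)@(13, 9): e=[143,45,-12] → ·
    (0,5)@(1, 11): e=[11,65,100] → █
    (5,5)@(11, 11): e=[121,75,-20] → ·
  covered (24 px):
    · · · · · · · · ·
    · · · · · · · · ·
    · · · · · · · · ·
    █ █ █ █ █ █ █ · ·
    █ █ █ █ █ █ · · ·
    █ █ █ █ █ · · · ·
    █ █ █ · · · · · ·
    █ █ · · · · · · ·
    █ · · · · · · · ·
    · · · · · · · · ·
T4:
  2·area = 20  (B↔C swapped to make it positive)
  edge (4, 1)→(10, 2): d=(6,1) right/bottom  bias=-1
  edge (10, 2)→(2, 4): d=(-8,2) right/bottom  bias=-1
  edge (2, 4)→(4, 1): d=(2,-3) top-left  bias=+0
    (1,1)@(3, 3): e=[13,6,1] → █
    (2,1)@(5, 3): e=[11,2,7] → █
    (3,1)@(7, 3): e=[9,-2,13] → ·
    (1,2)@(3, 5): e=[25,-10,5] → ·
    (2,2)@(5, 5): e=[23,-14,11] → ·
  covered (2 px):
    · · · · · · · · ·
    · █ █ · · · · · ·
    · · · · · · · · ·
    · · · · · · · · ·
    · · · · · · · · ·
    · · · · · · · · ·
    · · · · · · · · ·
    · · · · · · · · ·
    · · · · · · · · ·
    · · · · · · · · ·

Z-buffer (winner per pixel, '.' = empty):
  . . . . . . . 1 .
  . 4 4 . 1 1 1 . .
  . . . . 1 1 0 . .
  3 3 3 3 3 3 3 . .
  3 3 3 3 3 3 2 . .
  3 3 3 3 3 . . . .
  3 3 3 . . . . 2 .
  3 3 . . . . . 2 .
  3 . . . . . . . .
  . . . . . . . . .

Answer: 3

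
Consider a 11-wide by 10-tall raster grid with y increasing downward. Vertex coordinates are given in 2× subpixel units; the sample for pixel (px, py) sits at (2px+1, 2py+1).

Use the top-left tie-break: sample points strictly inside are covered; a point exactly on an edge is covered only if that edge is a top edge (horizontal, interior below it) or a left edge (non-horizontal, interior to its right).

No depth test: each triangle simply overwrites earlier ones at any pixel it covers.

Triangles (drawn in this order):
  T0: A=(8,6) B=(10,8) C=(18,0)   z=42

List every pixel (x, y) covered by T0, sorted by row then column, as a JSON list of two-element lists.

T0:
  2·area = 32  (B↔C swapped to make it positive)
  edge (8, 6)→(18, 0): d=(10,-6) top-left  bias=+0
  edge (18, 0)→(10, 8): d=(-8,8) right/bottom  bias=-1
  edge (10, 8)→(8, 6): d=(-2,-2) top-left  bias=+0
    (1,0)@(3, 1): e=[-80,112,0] → .  [on edge]
    (8,0)@(17, 1): e=[4,0,28] → .  [on edge]
    (2,1)@(5, 3): e=[-48,80,0] → .  [on edge]
    (6,1)@(13, 3): e=[0,16,16] → X  [on edge]
    (7,1)@(15, 3): e=[12,0,20] → .  [on edge]
    (3,2)@(7, 5): e=[-16,48,0] → .  [on edge]
    (5,2)@(11, 5): e=[8,16,8] → X
    (6,2)@(13, 5): e=[20,0,12] → .  [on edge]
    (4,3)@(9, 7): e=[16,16,0] → X  [on edge]
    (5,3)@(11, 7): e=[28,0,4] → .  [on edge]
    (1,4)@(3, 9): e=[0,48,-16] → .  [on edge]
    (4,4)@(9, 9): e=[36,0,-4] → .  [on edge]
    (5,4)@(11, 9): e=[48,-16,0] → .  [on edge]
    (3,5)@(7, 11): e=[44,0,-12] → .  [on edge]
    (6,5)@(13, 11): e=[80,-48,0] → .  [on edge]
    (2,6)@(5, 13): e=[52,0,-20] → .  [on edge]
    (7,6)@(15, 13): e=[112,-80,0] → .  [on edge]
    (1,7)@(3, 15): e=[60,0,-28] → .  [on edge]
    (8,7)@(17, 15): e=[144,-112,0] → .  [on edge]
    (0,8)@(1, 17): e=[68,0,-36] → .  [on edge]
    (9,8)@(19, 17): e=[176,-144,0] → .  [on edge]
    (10,9)@(21, 19): e=[208,-176,0] → .  [on edge]
  covered (3 px):
    . . . . . . . . . . .
    . . . . . . X . . . .
    . . . . . X . . . . .
    . . . . X . . . . . .
    . . . . . . . . . . .
    . . . . . . . . . . .
    . . . . . . . . . . .
    . . . . . . . . . . .
    . . . . . . . . . . .
    . . . . . . . . . . .

Result: [[6,1],[5,2],[4,3]]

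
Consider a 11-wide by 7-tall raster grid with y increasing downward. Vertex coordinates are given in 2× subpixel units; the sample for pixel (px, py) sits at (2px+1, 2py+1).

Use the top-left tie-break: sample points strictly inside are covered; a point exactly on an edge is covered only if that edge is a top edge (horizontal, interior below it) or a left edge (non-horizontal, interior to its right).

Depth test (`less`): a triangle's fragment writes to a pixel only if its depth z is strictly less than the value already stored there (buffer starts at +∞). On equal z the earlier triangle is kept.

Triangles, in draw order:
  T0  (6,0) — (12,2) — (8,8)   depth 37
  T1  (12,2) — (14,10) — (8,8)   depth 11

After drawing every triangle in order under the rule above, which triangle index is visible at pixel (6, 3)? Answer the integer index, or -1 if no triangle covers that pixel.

T0:
  2·area = 44
  edge (6, 0)→(12, 2): d=(6,2) right/bottom  bias=-1
  edge (12, 2)→(8, 8): d=(-4,6) right/bottom  bias=-1
  edge (8, 8)→(6, 0): d=(-2,-8) top-left  bias=+0
    (3,0)@(7, 1): e=[4,34,6] → █
    (4,0)@(9, 1): e=[0,22,22] → ·  [on edge]
    (3,1)@(7, 3): e=[16,26,2] → █
    (4,1)@(9, 3): e=[12,14,18] → █
    (5,1)@(11, 3): e=[8,2,34] → █
    (6,1)@(13, 3): e=[4,-10,50] → ·
    (7,1)@(15, 3): e=[0,-22,66] → ·  [on edge]
    (3,2)@(7, 5): e=[28,18,-2] → ·
    (4,2)@(9, 5): e=[24,6,14] → █
    (5,2)@(11, 5): e=[20,-6,30] → ·
    (10,2)@(21, 5): e=[0,-66,110] → ·  [on edge]
    (4,3)@(9, 7): e=[36,-2,10] → ·
  covered (5 px):
    · · · █ · · · · · · ·
    · · · █ █ █ · · · · ·
    · · · · █ · · · · · ·
    · · · · · · · · · · ·
    · · · · · · · · · · ·
    · · · · · · · · · · ·
    · · · · · · · · · · ·
T1:
  2·area = 44
  edge (12, 2)→(14, 10): d=(2,8) right/bottom  bias=-1
  edge (14, 10)→(8, 8): d=(-6,-2) top-left  bias=+0
  edge (8, 8)→(12, 2): d=(4,-6) top-left  bias=+0
    (5,2)@(11, 5): e=[14,24,6] → █
    (6,2)@(13, 5): e=[-2,28,18] → ·
    (2,3)@(5, 7): e=[66,0,-22] → ·  [on edge]
    (4,3)@(9, 7): e=[34,8,2] → █
    (6,3)@(13, 7): e=[2,16,26] → █
    (7,3)@(15, 7): e=[-14,20,38] → ·
    (4,4)@(9, 9): e=[38,-4,10] → ·
    (5,4)@(11, 9): e=[22,0,22] → █  [on edge]
    (7,4)@(15, 9): e=[-10,8,46] → ·
    (5,5)@(11, 11): e=[26,-12,30] → ·
    (6,5)@(13, 11): e=[10,-8,42] → ·
    (8,5)@(17, 11): e=[-22,0,66] → ·  [on edge]
  covered (6 px):
    · · · · · · · · · · ·
    · · · · · · · · · · ·
    · · · · · █ · · · · ·
    · · · · █ █ █ · · · ·
    · · · · · █ █ · · · ·
    · · · · · · · · · · ·
    · · · · · · · · · · ·

Z-buffer (winner per pixel, '.' = empty):
  . . . 0 . . . . . . .
  . . . 0 0 0 . . . . .
  . . . . 0 1 . . . . .
  . . . . 1 1 1 . . . .
  . . . . . 1 1 . . . .
  . . . . . . . . . . .
  . . . . . . . . . . .

Answer: 1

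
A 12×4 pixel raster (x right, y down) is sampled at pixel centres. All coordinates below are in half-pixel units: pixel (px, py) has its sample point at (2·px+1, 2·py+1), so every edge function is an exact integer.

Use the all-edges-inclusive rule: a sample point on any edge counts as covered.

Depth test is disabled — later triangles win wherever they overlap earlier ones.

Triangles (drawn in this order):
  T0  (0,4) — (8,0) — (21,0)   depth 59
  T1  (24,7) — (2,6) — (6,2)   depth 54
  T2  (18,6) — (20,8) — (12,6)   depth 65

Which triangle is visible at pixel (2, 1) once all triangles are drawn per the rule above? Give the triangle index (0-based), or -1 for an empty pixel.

T0:
  2·area = 52
  edge (0, 4)→(8, 0): d=(8,-4) inclusive
  edge (8, 0)→(21, 0): d=(13,0) inclusive
  edge (21, 0)→(0, 4): d=(-21,4) inclusive
    (3,0)@(7, 1): e=[4,13,35] → X
    (4,0)@(9, 1): e=[12,13,27] → X
    (5,0)@(11, 1): e=[20,13,19] → X
    (6,0)@(13, 1): e=[28,13,11] → X
    (7,0)@(15, 1): e=[36,13,3] → X
    (8,0)@(17, 1): e=[44,13,-5] → .
    (1,1)@(3, 3): e=[4,39,9] → X
    (2,1)@(5, 3): e=[12,39,1] → X
    (3,1)@(7, 3): e=[20,39,-7] → .
    (4,1)@(9, 3): e=[28,39,-15] → .
    (5,1)@(11, 3): e=[36,39,-23] → .
    (6,1)@(13, 3): e=[44,39,-31] → .
  covered (7 px):
    . . . X X X X X . . . .
    . X X . . . . . . . . .
    . . . . . . . . . . . .
    . . . . . . . . . . . .
T1:
  2·area = 92
  edge (24, 7)→(2, 6): d=(-22,-1) inclusive
  edge (2, 6)→(6, 2): d=(4,-4) inclusive
  edge (6, 2)→(24, 7): d=(18,5) inclusive
    (3,0)@(7, 1): e=[115,0,-23] → .  [on edge]
    (2,1)@(5, 3): e=[69,0,23] → X  [on edge]
    (3,1)@(7, 3): e=[71,8,13] → X
    (4,1)@(9, 3): e=[73,16,3] → X
    (5,1)@(11, 3): e=[75,24,-7] → .
    (1,2)@(3, 5): e=[23,0,69] → X  [on edge]
    (5,2)@(11, 5): e=[31,32,29] → X
    (6,2)@(13, 5): e=[33,40,19] → X
    (7,2)@(15, 5): e=[35,48,9] → X
    (8,2)@(17, 5): e=[37,56,-1] → .
    (0,3)@(1, 7): e=[-23,0,115] → .  [on edge]
    (1,3)@(3, 7): e=[-21,8,105] → .
  covered (10 px):
    . . . . . . . . . . . .
    . . X X X . . . . . . .
    . X X X X X X X . . . .
    . . . . . . . . . . . .
T2:
  2·area = 12
  edge (18, 6)→(20, 8): d=(2,2) inclusive
  edge (20, 8)→(12, 6): d=(-8,-2) inclusive
  edge (12, 6)→(18, 6): d=(6,0) inclusive
    (6,0)@(13, 1): e=[0,42,-30] → .  [on edge]
    (7,1)@(15, 3): e=[0,30,-18] → .  [on edge]
    (8,2)@(17, 5): e=[0,18,-6] → .  [on edge]
    (8,3)@(17, 7): e=[4,2,6] → X
    (9,3)@(19, 7): e=[0,6,6] → X  [on edge]
    (10,3)@(21, 7): e=[-4,10,6] → .
  covered (2 px):
    . . . . . . . . . . . .
    . . . . . . . . . . . .
    . . . . . . . . . . . .
    . . . . . . . . X X . .

Z-buffer (winner per pixel, '.' = empty):
  . . . 0 0 0 0 0 . . . .
  . 0 1 1 1 . . . . . . .
  . 1 1 1 1 1 1 1 . . . .
  . . . . . . . . 2 2 . .

Result: 1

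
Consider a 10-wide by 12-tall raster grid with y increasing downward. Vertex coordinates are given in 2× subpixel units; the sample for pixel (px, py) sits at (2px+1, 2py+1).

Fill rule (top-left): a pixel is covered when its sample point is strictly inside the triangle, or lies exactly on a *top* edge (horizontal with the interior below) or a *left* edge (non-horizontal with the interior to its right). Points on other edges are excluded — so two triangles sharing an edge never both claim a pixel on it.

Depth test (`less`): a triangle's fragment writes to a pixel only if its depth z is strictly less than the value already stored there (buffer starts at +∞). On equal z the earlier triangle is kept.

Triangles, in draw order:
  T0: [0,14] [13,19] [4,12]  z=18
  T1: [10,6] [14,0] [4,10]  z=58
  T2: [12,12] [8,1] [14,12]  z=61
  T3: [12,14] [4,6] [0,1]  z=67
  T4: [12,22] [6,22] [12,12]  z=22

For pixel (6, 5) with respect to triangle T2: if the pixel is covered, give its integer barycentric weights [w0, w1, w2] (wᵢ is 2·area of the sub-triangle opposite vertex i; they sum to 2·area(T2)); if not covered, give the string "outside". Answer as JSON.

T0:
  2·area = 46  (B↔C swapped to make it positive)
  edge (0, 14)→(4, 12): d=(4,-2) top-left  bias=+0
  edge (4, 12)→(13, 19): d=(9,7) right/bottom  bias=-1
  edge (13, 19)→(0, 14): d=(-13,-5) top-left  bias=+0
    (1,6)@(3, 13): e=[2,16,28] → █
    (2,6)@(5, 13): e=[6,2,38] → █
    (3,6)@(7, 13): e=[10,-12,48] → ·
    (1,7)@(3, 15): e=[10,34,2] → █
    (3,7)@(7, 15): e=[18,6,22] → █
    (4,7)@(9, 15): e=[22,-8,32] → ·
    (1,8)@(3, 17): e=[18,52,-24] → ·
    (2,8)@(5, 17): e=[22,38,-14] → ·
    (3,8)@(7, 17): e=[26,24,-4] → ·
    (4,8)@(9, 17): e=[30,10,6] → █
    (5,8)@(11, 17): e=[34,-4,16] → ·
    (4,9)@(9, 19): e=[38,28,-20] → ·
    (6,9)@(13, 19): e=[46,0,0] → ·  [on edge]
  covered (6 px):
    · · · · · · · · · ·
    · · · · · · · · · ·
    · · · · · · · · · ·
    · · · · · · · · · ·
    · · · · · · · · · ·
    · · · · · · · · · ·
    · █ █ · · · · · · ·
    · █ █ █ · · · · · ·
    · · · · █ · · · · ·
    · · · · · · · · · ·
    · · · · · · · · · ·
    · · · · · · · · · ·
T1:
  2·area = 20  (B↔C swapped to make it positive)
  edge (10, 6)→(4, 10): d=(-6,4) right/bottom  bias=-1
  edge (4, 10)→(14, 0): d=(10,-10) top-left  bias=+0
  edge (14, 0)→(10, 6): d=(-4,6) right/bottom  bias=-1
    (6,0)@(13, 1): e=[18,0,2] → █  [on edge]
    (7,0)@(15, 1): e=[10,20,-10] → ·
    (5,1)@(11, 3): e=[14,0,6] → █  [on edge]
    (6,1)@(13, 3): e=[6,20,-6] → ·
    (4,2)@(9, 5): e=[10,0,10] → █  [on edge]
    (5,2)@(11, 5): e=[2,20,-2] → ·
    (3,3)@(7, 7): e=[6,0,14] → █  [on edge]
    (4,3)@(9, 7): e=[-2,20,2] → ·
    (2,4)@(5, 9): e=[2,0,18] → █  [on edge]
    (3,4)@(7, 9): e=[-6,20,6] → ·
    (1,5)@(3, 11): e=[-2,0,22] → ·  [on edge]
    (2,5)@(5, 11): e=[-10,20,10] → ·
    (0,6)@(1, 13): e=[-6,0,26] → ·  [on edge]
  covered (5 px):
    · · · · · · █ · · ·
    · · · · · █ · · · ·
    · · · · █ · · · · ·
    · · · █ · · · · · ·
    · · █ · · · · · · ·
    · · · · · · · · · ·
    · · · · · · · · · ·
    · · · · · · · · · ·
    · · · · · · · · · ·
    · · · · · · · · · ·
    · · · · · · · · · ·
    · · · · · · · · · ·
T2:
  2·area = 22
  edge (12, 12)→(8, 1): d=(-4,-11) top-left  bias=+0
  edge (8, 1)→(14, 12): d=(6,11) right/bottom  bias=-1
  edge (14, 12)→(12, 12): d=(-2,0) right/bottom  bias=-1
    (4,1)@(9, 3): e=[3,1,18] → █
    (5,1)@(11, 3): e=[25,-21,18] → ·
    (4,2)@(9, 5): e=[-5,13,14] → ·
    (5,3)@(11, 7): e=[9,3,10] → █
    (6,3)@(13, 7): e=[31,-19,10] → ·
    (5,4)@(11, 9): e=[1,15,6] → █
    (6,4)@(13, 9): e=[23,-7,6] → ·
    (5,5)@(11, 11): e=[-7,27,2] → ·
    (6,5)@(13, 11): e=[15,5,2] → █
    (7,5)@(15, 11): e=[37,-17,2] → ·
    (6,6)@(13, 13): e=[7,17,-2] → ·
  covered (4 px):
    · · · · · · · · · ·
    · · · · █ · · · · ·
    · · · · · · · · · ·
    · · · · · █ · · · ·
    · · · · · █ · · · ·
    · · · · · · █ · · ·
    · · · · · · · · · ·
    · · · · · · · · · ·
    · · · · · · · · · ·
    · · · · · · · · · ·
    · · · · · · · · · ·
    · · · · · · · · · ·
T3:
  2·area = 8
  edge (12, 14)→(4, 6): d=(-8,-8) top-left  bias=+0
  edge (4, 6)→(0, 1): d=(-4,-5) top-left  bias=+0
  edge (0, 1)→(12, 14): d=(12,13) right/bottom  bias=-1
    (0,1)@(1, 3): e=[0,-3,11] → ·  [on edge]
    (1,2)@(3, 5): e=[0,-1,9] → ·  [on edge]
    (2,3)@(5, 7): e=[0,1,7] → █  [on edge]
    (3,3)@(7, 7): e=[16,11,-19] → ·
    (2,4)@(5, 9): e=[-16,-7,31] → ·
    (3,4)@(7, 9): e=[0,3,5] → █  [on edge]
    (4,4)@(9, 9): e=[16,13,-21] → ·
    (3,5)@(7, 11): e=[-16,-5,29] → ·
    (4,5)@(9, 11): e=[0,5,3] → █  [on edge]
    (5,5)@(11, 11): e=[16,15,-23] → ·
    (4,6)@(9, 13): e=[-16,-3,27] → ·
    (5,6)@(11, 13): e=[0,7,1] → █  [on edge]
    (6,7)@(13, 15): e=[0,9,-1] → ·  [on edge]
    (7,8)@(15, 17): e=[0,11,-3] → ·  [on edge]
    (8,9)@(17, 19): e=[0,13,-5] → ·  [on edge]
    (9,10)@(19, 21): e=[0,15,-7] → ·  [on edge]
  covered (4 px):
    · · · · · · · · · ·
    · · · · · · · · · ·
    · · · · · · · · · ·
    · · █ · · · · · · ·
    · · · █ · · · · · ·
    · · · · █ · · · · ·
    · · · · · █ · · · ·
    · · · · · · · · · ·
    · · · · · · · · · ·
    · · · · · · · · · ·
    · · · · · · · · · ·
    · · · · · · · · · ·
T4:
  2·area = 60
  edge (12, 22)→(6, 22): d=(-6,0) right/bottom  bias=-1
  edge (6, 22)→(12, 12): d=(6,-10) top-left  bias=+0
  edge (12, 12)→(12, 22): d=(0,10) right/bottom  bias=-1
    (7,3)@(15, 7): e=[90,0,-30] → ·  [on edge]
    (5,7)@(11, 15): e=[42,8,10] → █
    (6,7)@(13, 15): e=[42,28,-10] → ·
    (4,8)@(9, 17): e=[30,0,30] → █  [on edge]
    (6,8)@(13, 17): e=[30,40,-10] → ·
    (4,9)@(9, 19): e=[18,12,30] → █
    (6,9)@(13, 19): e=[18,52,-10] → ·
    (3,10)@(7, 21): e=[6,4,50] → █
    (6,10)@(13, 21): e=[6,64,-10] → ·
    (3,11)@(7, 23): e=[-6,16,50] → ·
    (4,11)@(9, 23): e=[-6,36,30] → ·
    (5,11)@(11, 23): e=[-6,56,10] → ·
  covered (8 px):
    · · · · · · · · · ·
    · · · · · · · · · ·
    · · · · · · · · · ·
    · · · · · · · · · ·
    · · · · · · · · · ·
    · · · · · · · · · ·
    · · · · · · · · · ·
    · · · · · █ · · · ·
    · · · · █ █ · · · ·
    · · · · █ █ · · · ·
    · · · █ █ █ · · · ·
    · · · · · · · · · ·

Final: [5,2,15]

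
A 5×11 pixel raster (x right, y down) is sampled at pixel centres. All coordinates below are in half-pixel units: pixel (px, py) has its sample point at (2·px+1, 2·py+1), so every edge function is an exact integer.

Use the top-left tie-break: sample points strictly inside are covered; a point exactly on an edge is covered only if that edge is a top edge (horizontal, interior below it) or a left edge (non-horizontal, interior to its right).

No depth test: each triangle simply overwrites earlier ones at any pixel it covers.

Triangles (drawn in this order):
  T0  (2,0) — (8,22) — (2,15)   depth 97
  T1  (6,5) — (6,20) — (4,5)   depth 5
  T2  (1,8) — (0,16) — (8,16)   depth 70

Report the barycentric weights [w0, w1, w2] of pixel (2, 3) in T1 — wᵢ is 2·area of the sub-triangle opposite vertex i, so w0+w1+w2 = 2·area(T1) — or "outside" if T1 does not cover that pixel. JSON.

T0:
  2·area = 90
  edge (2, 0)→(8, 22): d=(6,22) right/bottom  bias=-1
  edge (8, 22)→(2, 15): d=(-6,-7) top-left  bias=+0
  edge (2, 15)→(2, 0): d=(0,-15) top-left  bias=+0
    (1,2)@(3, 5): e=[8,67,15] → #
    (2,2)@(5, 5): e=[-36,81,45] → ·
    (1,3)@(3, 7): e=[20,55,15] → #
    (2,3)@(5, 7): e=[-24,69,45] → ·
    (1,4)@(3, 9): e=[32,43,15] → #
    (2,4)@(5, 9): e=[-12,57,45] → ·
    (1,5)@(3, 11): e=[44,31,15] → #
    (2,5)@(5, 11): e=[0,45,45] → ·  [on edge]
    (1,6)@(3, 13): e=[56,19,15] → #
    (2,6)@(5, 13): e=[12,33,45] → #
    (3,6)@(7, 13): e=[-32,47,75] → ·
    (1,7)@(3, 15): e=[68,7,15] → #
  covered (10 px):
    · · · · ·
    · · · · ·
    · # · · ·
    · # · · ·
    · # · · ·
    · # · · ·
    · # # · ·
    · # # · ·
    · · # · ·
    · · · # ·
    · · · · ·
T1:
  2·area = 30
  edge (6, 5)→(6, 20): d=(0,15) right/bottom  bias=-1
  edge (6, 20)→(4, 5): d=(-2,-15) top-left  bias=+0
  edge (4, 5)→(6, 5): d=(2,0) top-left  bias=+0
    (0,2)@(1, 5): e=[75,-45,0] → ·  [on edge]
    (1,2)@(3, 5): e=[45,-15,0] → ·  [on edge]
    (2,2)@(5, 5): e=[15,15,0] → #  [on edge]
    (3,2)@(7, 5): e=[-15,45,0] → ·  [on edge]
    (4,2)@(9, 5): e=[-45,75,0] → ·  [on edge]
    (2,3)@(5, 7): e=[15,11,4] → #
    (3,3)@(7, 7): e=[-15,41,4] → ·
    (2,4)@(5, 9): e=[15,7,8] → #
    (3,4)@(7, 9): e=[-15,37,8] → ·
    (2,5)@(5, 11): e=[15,3,12] → #
    (3,5)@(7, 11): e=[-15,33,12] → ·
    (2,6)@(5, 13): e=[15,-1,16] → ·
  covered (4 px):
    · · · · ·
    · · · · ·
    · · # · ·
    · · # · ·
    · · # · ·
    · · # · ·
    · · · · ·
    · · · · ·
    · · · · ·
    · · · · ·
    · · · · ·
T2:
  2·area = 64  (B↔C swapped to make it positive)
  edge (1, 8)→(8, 16): d=(7,8) right/bottom  bias=-1
  edge (8, 16)→(0, 16): d=(-8,0) right/bottom  bias=-1
  edge (0, 16)→(1, 8): d=(1,-8) top-left  bias=+0
    (0,4)@(1, 9): e=[7,56,1] → #
    (1,4)@(3, 9): e=[-9,56,17] → ·
    (0,5)@(1, 11): e=[21,40,3] → #
    (1,5)@(3, 11): e=[5,40,19] → #
    (2,5)@(5, 11): e=[-11,40,35] → ·
    (0,6)@(1, 13): e=[35,24,5] → #
    (2,6)@(5, 13): e=[3,24,37] → #
    (3,6)@(7, 13): e=[-13,24,53] → ·
    (0,7)@(1, 15): e=[49,8,7] → #
    (3,7)@(7, 15): e=[1,8,55] → #
    (4,7)@(9, 15): e=[-15,8,71] → ·
    (0,8)@(1, 17): e=[63,-8,9] → ·
  covered (10 px):
    · · · · ·
    · · · · ·
    · · · · ·
    · · · · ·
    # · · · ·
    # # · · ·
    # # # · ·
    # # # # ·
    · · · · ·
    · · · · ·
    · · · · ·

Answer: [11,4,15]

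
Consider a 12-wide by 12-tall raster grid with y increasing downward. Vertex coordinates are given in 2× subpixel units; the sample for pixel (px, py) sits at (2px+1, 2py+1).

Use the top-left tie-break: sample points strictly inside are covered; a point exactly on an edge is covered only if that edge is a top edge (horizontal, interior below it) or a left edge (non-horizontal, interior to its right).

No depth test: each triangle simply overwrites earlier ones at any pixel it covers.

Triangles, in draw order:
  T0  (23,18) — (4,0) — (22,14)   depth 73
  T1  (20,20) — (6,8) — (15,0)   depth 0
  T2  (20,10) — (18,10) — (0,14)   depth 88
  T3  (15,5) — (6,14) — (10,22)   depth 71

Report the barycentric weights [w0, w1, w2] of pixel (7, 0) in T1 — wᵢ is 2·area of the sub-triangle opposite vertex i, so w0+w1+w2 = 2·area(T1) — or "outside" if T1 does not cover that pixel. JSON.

T0:
  2·area = 58
  edge (23, 18)→(4, 0): d=(-19,-18) top-left  bias=+0
  edge (4, 0)→(22, 14): d=(18,14) right/bottom  bias=-1
  edge (22, 14)→(23, 18): d=(1,4) right/bottom  bias=-1
    (6,3)@(13, 7): e=[29,0,29] → ·  [on edge]
    (7,4)@(15, 9): e=[27,8,23] → █
    (8,4)@(17, 9): e=[63,-20,15] → ·
    (7,5)@(15, 11): e=[-11,44,25] → ·
    (8,5)@(17, 11): e=[25,16,17] → █
    (9,5)@(19, 11): e=[61,-12,9] → ·
    (8,6)@(17, 13): e=[-13,52,19] → ·
    (9,6)@(19, 13): e=[23,24,11] → █
    (10,6)@(21, 13): e=[59,-4,3] → ·
    (9,7)@(19, 15): e=[-15,60,13] → ·
    (10,7)@(21, 15): e=[21,32,5] → █
    (11,7)@(23, 15): e=[57,4,-3] → ·
  covered (4 px):
    · · · · · · · · · · · ·
    · · · · · · · · · · · ·
    · · · · · · · · · · · ·
    · · · · · · · · · · · ·
    · · · · · · · █ · · · ·
    · · · · · · · · █ · · ·
    · · · · · · · · · █ · ·
    · · · · · · · · · · █ ·
    · · · · · · · · · · · ·
    · · · · · · · · · · · ·
    · · · · · · · · · · · ·
    · · · · · · · · · · · ·
T1:
  2·area = 220
  edge (20, 20)→(6, 8): d=(-14,-12) top-left  bias=+0
  edge (6, 8)→(15, 0): d=(9,-8) top-left  bias=+0
  edge (15, 0)→(20, 20): d=(5,20) right/bottom  bias=-1
    (7,0)@(15, 1): e=[206,9,5] → █
    (8,0)@(17, 1): e=[230,25,-35] → ·
    (6,1)@(13, 3): e=[154,11,55] → █
    (8,1)@(17, 3): e=[202,43,-25] → ·
    (5,2)@(11, 5): e=[102,13,105] → █
    (8,2)@(17, 5): e=[174,61,-15] → ·
    (4,3)@(9, 7): e=[50,15,155] → █
    (8,3)@(17, 7): e=[146,79,-5] → ·
    (4,4)@(9, 9): e=[22,33,165] → █
    (8,4)@(17, 9): e=[118,97,5] → █
    (9,4)@(19, 9): e=[142,113,-35] → ·
    (4,5)@(9, 11): e=[-6,51,175] → ·
  covered (27 px):
    · · · · · · · █ · · · ·
    · · · · · · █ █ · · · ·
    · · · · · █ █ █ · · · ·
    · · · · █ █ █ █ · · · ·
    · · · · █ █ █ █ █ · · ·
    · · · · · █ █ █ █ · · ·
    · · · · · · █ █ █ · · ·
    · · · · · · · █ █ · · ·
    · · · · · · · · █ █ · ·
    · · · · · · · · · █ · ·
    · · · · · · · · · · · ·
    · · · · · · · · · · · ·
T2:
  2·area = 8  (B↔C swapped to make it positive)
  edge (20, 10)→(0, 14): d=(-20,4) right/bottom  bias=-1
  edge (0, 14)→(18, 10): d=(18,-4) top-left  bias=+0
  edge (18, 10)→(20, 10): d=(2,0) top-left  bias=+0
    (7,5)@(15, 11): e=[0,6,2] → ·  [on edge]
    (2,6)@(5, 13): e=[0,2,6] → ·  [on edge]
  covered (0 px):
    · · · · · · · · · · · ·
    · · · · · · · · · · · ·
    · · · · · · · · · · · ·
    · · · · · · · · · · · ·
    · · · · · · · · · · · ·
    · · · · · · · · · · · ·
    · · · · · · · · · · · ·
    · · · · · · · · · · · ·
    · · · · · · · · · · · ·
    · · · · · · · · · · · ·
    · · · · · · · · · · · ·
    · · · · · · · · · · · ·
T3:
  2·area = 108  (B↔C swapped to make it positive)
  edge (15, 5)→(10, 22): d=(-5,17) right/bottom  bias=-1
  edge (10, 22)→(6, 14): d=(-4,-8) top-left  bias=+0
  edge (6, 14)→(15, 5): d=(9,-9) top-left  bias=+0
    (9,0)@(19, 1): e=[-48,156,0] → ·  [on edge]
    (8,1)@(17, 3): e=[-24,132,0] → ·  [on edge]
    (7,2)@(15, 5): e=[0,108,0] → ·  [on edge]
    (6,3)@(13, 7): e=[24,84,0] → █  [on edge]
    (7,3)@(15, 7): e=[-10,100,18] → ·
    (5,4)@(11, 9): e=[48,60,0] → █  [on edge]
    (7,4)@(15, 9): e=[-20,92,36] → ·
    (4,5)@(9, 11): e=[72,36,0] → █  [on edge]
    (7,5)@(15, 11): e=[-30,84,54] → ·
    (3,6)@(7, 13): e=[96,12,0] → █  [on edge]
    (6,6)@(13, 13): e=[-6,60,54] → ·
    (2,7)@(5, 15): e=[120,-12,0] → ·  [on edge]
    (1,8)@(3, 17): e=[144,-36,0] → ·  [on edge]
    (0,9)@(1, 19): e=[168,-60,0] → ·  [on edge]
  covered (15 px):
    · · · · · · · · · · · ·
    · · · · · · · · · · · ·
    · · · · · · · · · · · ·
    · · · · · · █ · · · · ·
    · · · · · █ █ · · · · ·
    · · · · █ █ █ · · · · ·
    · · · █ █ █ · · · · · ·
    · · · █ █ █ · · · · · ·
    · · · · █ █ · · · · · ·
    · · · · █ · · · · · · ·
    · · · · · · · · · · · ·
    · · · · · · · · · · · ·

Final: [9,5,206]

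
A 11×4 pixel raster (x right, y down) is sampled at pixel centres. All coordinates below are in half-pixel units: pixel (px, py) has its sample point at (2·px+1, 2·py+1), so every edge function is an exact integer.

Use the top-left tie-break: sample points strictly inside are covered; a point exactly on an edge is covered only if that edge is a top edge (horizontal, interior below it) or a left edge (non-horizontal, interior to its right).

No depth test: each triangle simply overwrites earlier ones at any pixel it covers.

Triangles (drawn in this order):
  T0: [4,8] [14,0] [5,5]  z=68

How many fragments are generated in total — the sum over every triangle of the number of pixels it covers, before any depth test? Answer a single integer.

T0:
  2·area = 22  (B↔C swapped to make it positive)
  edge (4, 8)→(5, 5): d=(1,-3) top-left  bias=+0
  edge (5, 5)→(14, 0): d=(9,-5) top-left  bias=+0
  edge (14, 0)→(4, 8): d=(-10,8) right/bottom  bias=-1
    (4,1)@(9, 3): e=[10,2,10] → X
    (5,1)@(11, 3): e=[16,12,-6] → .
    (2,2)@(5, 5): e=[0,0,22] → X  [on edge]
    (3,2)@(7, 5): e=[6,10,6] → X
    (4,2)@(9, 5): e=[12,20,-10] → .
    (2,3)@(5, 7): e=[2,18,2] → X
    (3,3)@(7, 7): e=[8,28,-14] → .
  covered (4 px):
    . . . . . . . . . . .
    . . . . X . . . . . .
    . . X X . . . . . . .
    . . X . . . . . . . .

Result: 4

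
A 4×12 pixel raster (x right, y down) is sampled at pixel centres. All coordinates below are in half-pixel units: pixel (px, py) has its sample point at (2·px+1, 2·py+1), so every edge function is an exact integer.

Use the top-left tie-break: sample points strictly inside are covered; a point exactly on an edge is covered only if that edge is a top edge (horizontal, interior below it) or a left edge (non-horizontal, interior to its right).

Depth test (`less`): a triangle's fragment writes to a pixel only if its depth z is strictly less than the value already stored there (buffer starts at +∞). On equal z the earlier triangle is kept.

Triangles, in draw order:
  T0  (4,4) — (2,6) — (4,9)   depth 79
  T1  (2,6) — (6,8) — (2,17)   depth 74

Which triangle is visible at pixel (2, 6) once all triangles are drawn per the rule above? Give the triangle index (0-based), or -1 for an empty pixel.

T0:
  2·area = 10  (B↔C swapped to make it positive)
  edge (4, 4)→(4, 9): d=(0,5) right/bottom  bias=-1
  edge (4, 9)→(2, 6): d=(-2,-3) top-left  bias=+0
  edge (2, 6)→(4, 4): d=(2,-2) top-left  bias=+0
    (3,0)@(7, 1): e=[-15,25,0] → ·  [on edge]
    (2,1)@(5, 3): e=[-5,15,0] → ·  [on edge]
    (1,2)@(3, 5): e=[5,5,0] → █  [on edge]
    (2,2)@(5, 5): e=[-5,11,4] → ·
    (0,3)@(1, 7): e=[15,-5,0] → ·  [on edge]
    (1,3)@(3, 7): e=[5,1,4] → █
    (2,3)@(5, 7): e=[-5,7,8] → ·
    (1,4)@(3, 9): e=[5,-3,8] → ·
  covered (2 px):
    · · · ·
    · · · ·
    · █ · ·
    · █ · ·
    · · · ·
    · · · ·
    · · · ·
    · · · ·
    · · · ·
    · · · ·
    · · · ·
    · · · ·
T1:
  2·area = 44
  edge (2, 6)→(6, 8): d=(4,2) right/bottom  bias=-1
  edge (6, 8)→(2, 17): d=(-4,9) right/bottom  bias=-1
  edge (2, 17)→(2, 6): d=(0,-11) top-left  bias=+0
    (1,3)@(3, 7): e=[2,31,11] → █
    (2,3)@(5, 7): e=[-2,13,33] → ·
    (1,4)@(3, 9): e=[10,23,11] → █
    (2,4)@(5, 9): e=[6,5,33] → █
    (3,4)@(7, 9): e=[2,-13,55] → ·
    (1,5)@(3, 11): e=[18,15,11] → █
    (2,5)@(5, 11): e=[14,-3,33] → ·
    (1,6)@(3, 13): e=[26,7,11] → █
    (2,6)@(5, 13): e=[22,-11,33] → ·
    (1,7)@(3, 15): e=[34,-1,11] → ·
  covered (5 px):
    · · · ·
    · · · ·
    · · · ·
    · █ · ·
    · █ █ ·
    · █ · ·
    · █ · ·
    · · · ·
    · · · ·
    · · · ·
    · · · ·
    · · · ·

Z-buffer (winner per pixel, '.' = empty):
  . . . .
  . . . .
  . 0 . .
  . 1 . .
  . 1 1 .
  . 1 . .
  . 1 . .
  . . . .
  . . . .
  . . . .
  . . . .
  . . . .

Final: -1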